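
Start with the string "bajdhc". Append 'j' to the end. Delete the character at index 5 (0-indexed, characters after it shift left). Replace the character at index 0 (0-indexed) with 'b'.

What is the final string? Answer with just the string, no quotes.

Answer: bajdhj

Derivation:
Applying each edit step by step:
Start: "bajdhc"
Op 1 (append 'j'): "bajdhc" -> "bajdhcj"
Op 2 (delete idx 5 = 'c'): "bajdhcj" -> "bajdhj"
Op 3 (replace idx 0: 'b' -> 'b'): "bajdhj" -> "bajdhj"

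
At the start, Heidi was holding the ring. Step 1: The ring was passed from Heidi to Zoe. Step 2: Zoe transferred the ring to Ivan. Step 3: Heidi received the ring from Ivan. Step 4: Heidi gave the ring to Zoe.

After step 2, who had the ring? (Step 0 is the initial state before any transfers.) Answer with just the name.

Tracking the ring holder through step 2:
After step 0 (start): Heidi
After step 1: Zoe
After step 2: Ivan

At step 2, the holder is Ivan.

Answer: Ivan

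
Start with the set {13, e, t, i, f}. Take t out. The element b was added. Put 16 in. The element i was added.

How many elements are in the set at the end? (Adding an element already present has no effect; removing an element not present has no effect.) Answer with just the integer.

Tracking the set through each operation:
Start: {13, e, f, i, t}
Event 1 (remove t): removed. Set: {13, e, f, i}
Event 2 (add b): added. Set: {13, b, e, f, i}
Event 3 (add 16): added. Set: {13, 16, b, e, f, i}
Event 4 (add i): already present, no change. Set: {13, 16, b, e, f, i}

Final set: {13, 16, b, e, f, i} (size 6)

Answer: 6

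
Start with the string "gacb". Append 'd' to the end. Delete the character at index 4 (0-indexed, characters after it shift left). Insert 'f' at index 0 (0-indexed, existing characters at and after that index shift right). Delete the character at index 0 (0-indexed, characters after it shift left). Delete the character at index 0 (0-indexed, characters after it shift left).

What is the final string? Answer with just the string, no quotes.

Answer: acb

Derivation:
Applying each edit step by step:
Start: "gacb"
Op 1 (append 'd'): "gacb" -> "gacbd"
Op 2 (delete idx 4 = 'd'): "gacbd" -> "gacb"
Op 3 (insert 'f' at idx 0): "gacb" -> "fgacb"
Op 4 (delete idx 0 = 'f'): "fgacb" -> "gacb"
Op 5 (delete idx 0 = 'g'): "gacb" -> "acb"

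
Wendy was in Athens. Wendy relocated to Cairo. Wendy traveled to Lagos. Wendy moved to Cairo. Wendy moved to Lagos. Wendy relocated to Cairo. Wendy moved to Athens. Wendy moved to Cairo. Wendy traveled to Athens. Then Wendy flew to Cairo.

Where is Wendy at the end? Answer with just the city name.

Answer: Cairo

Derivation:
Tracking Wendy's location:
Start: Wendy is in Athens.
After move 1: Athens -> Cairo. Wendy is in Cairo.
After move 2: Cairo -> Lagos. Wendy is in Lagos.
After move 3: Lagos -> Cairo. Wendy is in Cairo.
After move 4: Cairo -> Lagos. Wendy is in Lagos.
After move 5: Lagos -> Cairo. Wendy is in Cairo.
After move 6: Cairo -> Athens. Wendy is in Athens.
After move 7: Athens -> Cairo. Wendy is in Cairo.
After move 8: Cairo -> Athens. Wendy is in Athens.
After move 9: Athens -> Cairo. Wendy is in Cairo.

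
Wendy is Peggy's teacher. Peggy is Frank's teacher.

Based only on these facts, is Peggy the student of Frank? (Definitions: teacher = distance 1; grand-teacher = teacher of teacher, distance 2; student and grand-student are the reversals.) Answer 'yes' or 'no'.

Reconstructing the teacher chain from the given facts:
  Wendy -> Peggy -> Frank
(each arrow means 'teacher of the next')
Positions in the chain (0 = top):
  position of Wendy: 0
  position of Peggy: 1
  position of Frank: 2

Peggy is at position 1, Frank is at position 2; signed distance (j - i) = 1.
'student' requires j - i = -1. Actual distance is 1, so the relation does NOT hold.

Answer: no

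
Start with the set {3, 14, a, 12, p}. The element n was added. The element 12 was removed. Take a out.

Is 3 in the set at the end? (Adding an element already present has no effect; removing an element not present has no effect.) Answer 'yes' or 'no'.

Tracking the set through each operation:
Start: {12, 14, 3, a, p}
Event 1 (add n): added. Set: {12, 14, 3, a, n, p}
Event 2 (remove 12): removed. Set: {14, 3, a, n, p}
Event 3 (remove a): removed. Set: {14, 3, n, p}

Final set: {14, 3, n, p} (size 4)
3 is in the final set.

Answer: yes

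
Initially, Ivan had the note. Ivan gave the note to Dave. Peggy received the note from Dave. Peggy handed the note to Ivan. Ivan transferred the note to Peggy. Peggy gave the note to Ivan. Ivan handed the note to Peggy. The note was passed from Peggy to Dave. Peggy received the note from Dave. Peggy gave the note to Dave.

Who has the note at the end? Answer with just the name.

Answer: Dave

Derivation:
Tracking the note through each event:
Start: Ivan has the note.
After event 1: Dave has the note.
After event 2: Peggy has the note.
After event 3: Ivan has the note.
After event 4: Peggy has the note.
After event 5: Ivan has the note.
After event 6: Peggy has the note.
After event 7: Dave has the note.
After event 8: Peggy has the note.
After event 9: Dave has the note.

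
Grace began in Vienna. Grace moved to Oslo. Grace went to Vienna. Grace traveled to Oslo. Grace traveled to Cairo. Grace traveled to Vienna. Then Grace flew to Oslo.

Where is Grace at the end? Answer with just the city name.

Answer: Oslo

Derivation:
Tracking Grace's location:
Start: Grace is in Vienna.
After move 1: Vienna -> Oslo. Grace is in Oslo.
After move 2: Oslo -> Vienna. Grace is in Vienna.
After move 3: Vienna -> Oslo. Grace is in Oslo.
After move 4: Oslo -> Cairo. Grace is in Cairo.
After move 5: Cairo -> Vienna. Grace is in Vienna.
After move 6: Vienna -> Oslo. Grace is in Oslo.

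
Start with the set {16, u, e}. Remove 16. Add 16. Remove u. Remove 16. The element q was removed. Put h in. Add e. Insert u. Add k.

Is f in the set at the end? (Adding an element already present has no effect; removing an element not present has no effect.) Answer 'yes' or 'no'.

Tracking the set through each operation:
Start: {16, e, u}
Event 1 (remove 16): removed. Set: {e, u}
Event 2 (add 16): added. Set: {16, e, u}
Event 3 (remove u): removed. Set: {16, e}
Event 4 (remove 16): removed. Set: {e}
Event 5 (remove q): not present, no change. Set: {e}
Event 6 (add h): added. Set: {e, h}
Event 7 (add e): already present, no change. Set: {e, h}
Event 8 (add u): added. Set: {e, h, u}
Event 9 (add k): added. Set: {e, h, k, u}

Final set: {e, h, k, u} (size 4)
f is NOT in the final set.

Answer: no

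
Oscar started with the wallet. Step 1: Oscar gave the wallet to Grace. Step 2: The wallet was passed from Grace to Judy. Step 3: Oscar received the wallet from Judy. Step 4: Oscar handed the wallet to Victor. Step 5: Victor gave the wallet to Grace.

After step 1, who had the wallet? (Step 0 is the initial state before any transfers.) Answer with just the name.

Tracking the wallet holder through step 1:
After step 0 (start): Oscar
After step 1: Grace

At step 1, the holder is Grace.

Answer: Grace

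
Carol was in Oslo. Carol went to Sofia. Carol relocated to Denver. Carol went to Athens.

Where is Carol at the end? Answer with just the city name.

Tracking Carol's location:
Start: Carol is in Oslo.
After move 1: Oslo -> Sofia. Carol is in Sofia.
After move 2: Sofia -> Denver. Carol is in Denver.
After move 3: Denver -> Athens. Carol is in Athens.

Answer: Athens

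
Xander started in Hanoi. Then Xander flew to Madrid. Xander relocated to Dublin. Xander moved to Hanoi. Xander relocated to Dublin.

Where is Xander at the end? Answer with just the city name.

Answer: Dublin

Derivation:
Tracking Xander's location:
Start: Xander is in Hanoi.
After move 1: Hanoi -> Madrid. Xander is in Madrid.
After move 2: Madrid -> Dublin. Xander is in Dublin.
After move 3: Dublin -> Hanoi. Xander is in Hanoi.
After move 4: Hanoi -> Dublin. Xander is in Dublin.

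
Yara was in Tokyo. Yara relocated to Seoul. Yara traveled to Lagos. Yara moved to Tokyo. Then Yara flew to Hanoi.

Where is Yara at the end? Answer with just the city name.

Answer: Hanoi

Derivation:
Tracking Yara's location:
Start: Yara is in Tokyo.
After move 1: Tokyo -> Seoul. Yara is in Seoul.
After move 2: Seoul -> Lagos. Yara is in Lagos.
After move 3: Lagos -> Tokyo. Yara is in Tokyo.
After move 4: Tokyo -> Hanoi. Yara is in Hanoi.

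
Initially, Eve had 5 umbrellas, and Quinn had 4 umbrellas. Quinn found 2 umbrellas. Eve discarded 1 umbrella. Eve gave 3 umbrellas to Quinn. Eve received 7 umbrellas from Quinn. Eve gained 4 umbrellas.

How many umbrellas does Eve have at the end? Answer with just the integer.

Answer: 12

Derivation:
Tracking counts step by step:
Start: Eve=5, Quinn=4
Event 1 (Quinn +2): Quinn: 4 -> 6. State: Eve=5, Quinn=6
Event 2 (Eve -1): Eve: 5 -> 4. State: Eve=4, Quinn=6
Event 3 (Eve -> Quinn, 3): Eve: 4 -> 1, Quinn: 6 -> 9. State: Eve=1, Quinn=9
Event 4 (Quinn -> Eve, 7): Quinn: 9 -> 2, Eve: 1 -> 8. State: Eve=8, Quinn=2
Event 5 (Eve +4): Eve: 8 -> 12. State: Eve=12, Quinn=2

Eve's final count: 12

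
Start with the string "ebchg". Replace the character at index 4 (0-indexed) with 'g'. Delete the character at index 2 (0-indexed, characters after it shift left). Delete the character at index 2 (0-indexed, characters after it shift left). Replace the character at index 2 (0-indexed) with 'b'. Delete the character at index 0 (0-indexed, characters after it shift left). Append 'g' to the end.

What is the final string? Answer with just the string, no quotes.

Answer: bbg

Derivation:
Applying each edit step by step:
Start: "ebchg"
Op 1 (replace idx 4: 'g' -> 'g'): "ebchg" -> "ebchg"
Op 2 (delete idx 2 = 'c'): "ebchg" -> "ebhg"
Op 3 (delete idx 2 = 'h'): "ebhg" -> "ebg"
Op 4 (replace idx 2: 'g' -> 'b'): "ebg" -> "ebb"
Op 5 (delete idx 0 = 'e'): "ebb" -> "bb"
Op 6 (append 'g'): "bb" -> "bbg"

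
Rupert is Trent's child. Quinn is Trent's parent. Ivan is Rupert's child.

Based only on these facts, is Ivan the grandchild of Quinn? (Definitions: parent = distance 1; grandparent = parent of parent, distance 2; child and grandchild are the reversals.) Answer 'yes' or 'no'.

Reconstructing the parent chain from the given facts:
  Quinn -> Trent -> Rupert -> Ivan
(each arrow means 'parent of the next')
Positions in the chain (0 = top):
  position of Quinn: 0
  position of Trent: 1
  position of Rupert: 2
  position of Ivan: 3

Ivan is at position 3, Quinn is at position 0; signed distance (j - i) = -3.
'grandchild' requires j - i = -2. Actual distance is -3, so the relation does NOT hold.

Answer: no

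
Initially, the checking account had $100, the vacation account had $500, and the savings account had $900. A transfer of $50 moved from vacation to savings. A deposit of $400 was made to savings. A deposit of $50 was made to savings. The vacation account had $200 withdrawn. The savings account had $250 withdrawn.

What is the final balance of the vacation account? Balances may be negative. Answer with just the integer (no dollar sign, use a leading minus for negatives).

Answer: 250

Derivation:
Tracking account balances step by step:
Start: checking=100, vacation=500, savings=900
Event 1 (transfer 50 vacation -> savings): vacation: 500 - 50 = 450, savings: 900 + 50 = 950. Balances: checking=100, vacation=450, savings=950
Event 2 (deposit 400 to savings): savings: 950 + 400 = 1350. Balances: checking=100, vacation=450, savings=1350
Event 3 (deposit 50 to savings): savings: 1350 + 50 = 1400. Balances: checking=100, vacation=450, savings=1400
Event 4 (withdraw 200 from vacation): vacation: 450 - 200 = 250. Balances: checking=100, vacation=250, savings=1400
Event 5 (withdraw 250 from savings): savings: 1400 - 250 = 1150. Balances: checking=100, vacation=250, savings=1150

Final balance of vacation: 250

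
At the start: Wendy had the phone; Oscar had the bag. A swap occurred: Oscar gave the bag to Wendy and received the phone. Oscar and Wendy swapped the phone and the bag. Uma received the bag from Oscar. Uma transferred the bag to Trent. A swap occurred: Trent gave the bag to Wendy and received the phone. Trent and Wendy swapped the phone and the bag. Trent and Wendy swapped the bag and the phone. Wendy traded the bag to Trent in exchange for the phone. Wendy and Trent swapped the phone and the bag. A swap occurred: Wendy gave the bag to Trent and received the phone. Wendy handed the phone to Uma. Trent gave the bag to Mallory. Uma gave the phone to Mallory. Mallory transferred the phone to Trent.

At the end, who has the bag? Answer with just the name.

Tracking all object holders:
Start: phone:Wendy, bag:Oscar
Event 1 (swap bag<->phone: now bag:Wendy, phone:Oscar). State: phone:Oscar, bag:Wendy
Event 2 (swap phone<->bag: now phone:Wendy, bag:Oscar). State: phone:Wendy, bag:Oscar
Event 3 (give bag: Oscar -> Uma). State: phone:Wendy, bag:Uma
Event 4 (give bag: Uma -> Trent). State: phone:Wendy, bag:Trent
Event 5 (swap bag<->phone: now bag:Wendy, phone:Trent). State: phone:Trent, bag:Wendy
Event 6 (swap phone<->bag: now phone:Wendy, bag:Trent). State: phone:Wendy, bag:Trent
Event 7 (swap bag<->phone: now bag:Wendy, phone:Trent). State: phone:Trent, bag:Wendy
Event 8 (swap bag<->phone: now bag:Trent, phone:Wendy). State: phone:Wendy, bag:Trent
Event 9 (swap phone<->bag: now phone:Trent, bag:Wendy). State: phone:Trent, bag:Wendy
Event 10 (swap bag<->phone: now bag:Trent, phone:Wendy). State: phone:Wendy, bag:Trent
Event 11 (give phone: Wendy -> Uma). State: phone:Uma, bag:Trent
Event 12 (give bag: Trent -> Mallory). State: phone:Uma, bag:Mallory
Event 13 (give phone: Uma -> Mallory). State: phone:Mallory, bag:Mallory
Event 14 (give phone: Mallory -> Trent). State: phone:Trent, bag:Mallory

Final state: phone:Trent, bag:Mallory
The bag is held by Mallory.

Answer: Mallory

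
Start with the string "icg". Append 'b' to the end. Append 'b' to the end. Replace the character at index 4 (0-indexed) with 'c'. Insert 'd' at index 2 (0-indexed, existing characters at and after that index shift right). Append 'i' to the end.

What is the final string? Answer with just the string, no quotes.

Applying each edit step by step:
Start: "icg"
Op 1 (append 'b'): "icg" -> "icgb"
Op 2 (append 'b'): "icgb" -> "icgbb"
Op 3 (replace idx 4: 'b' -> 'c'): "icgbb" -> "icgbc"
Op 4 (insert 'd' at idx 2): "icgbc" -> "icdgbc"
Op 5 (append 'i'): "icdgbc" -> "icdgbci"

Answer: icdgbci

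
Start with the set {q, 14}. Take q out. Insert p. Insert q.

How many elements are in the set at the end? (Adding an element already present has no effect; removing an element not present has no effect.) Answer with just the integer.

Tracking the set through each operation:
Start: {14, q}
Event 1 (remove q): removed. Set: {14}
Event 2 (add p): added. Set: {14, p}
Event 3 (add q): added. Set: {14, p, q}

Final set: {14, p, q} (size 3)

Answer: 3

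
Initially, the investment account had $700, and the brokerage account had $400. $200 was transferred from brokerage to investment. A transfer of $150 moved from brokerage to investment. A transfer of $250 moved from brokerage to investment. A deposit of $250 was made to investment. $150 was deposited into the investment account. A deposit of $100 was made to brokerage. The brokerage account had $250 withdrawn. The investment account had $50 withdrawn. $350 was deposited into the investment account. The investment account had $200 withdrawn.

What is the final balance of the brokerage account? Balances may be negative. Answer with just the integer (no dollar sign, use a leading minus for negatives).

Answer: -350

Derivation:
Tracking account balances step by step:
Start: investment=700, brokerage=400
Event 1 (transfer 200 brokerage -> investment): brokerage: 400 - 200 = 200, investment: 700 + 200 = 900. Balances: investment=900, brokerage=200
Event 2 (transfer 150 brokerage -> investment): brokerage: 200 - 150 = 50, investment: 900 + 150 = 1050. Balances: investment=1050, brokerage=50
Event 3 (transfer 250 brokerage -> investment): brokerage: 50 - 250 = -200, investment: 1050 + 250 = 1300. Balances: investment=1300, brokerage=-200
Event 4 (deposit 250 to investment): investment: 1300 + 250 = 1550. Balances: investment=1550, brokerage=-200
Event 5 (deposit 150 to investment): investment: 1550 + 150 = 1700. Balances: investment=1700, brokerage=-200
Event 6 (deposit 100 to brokerage): brokerage: -200 + 100 = -100. Balances: investment=1700, brokerage=-100
Event 7 (withdraw 250 from brokerage): brokerage: -100 - 250 = -350. Balances: investment=1700, brokerage=-350
Event 8 (withdraw 50 from investment): investment: 1700 - 50 = 1650. Balances: investment=1650, brokerage=-350
Event 9 (deposit 350 to investment): investment: 1650 + 350 = 2000. Balances: investment=2000, brokerage=-350
Event 10 (withdraw 200 from investment): investment: 2000 - 200 = 1800. Balances: investment=1800, brokerage=-350

Final balance of brokerage: -350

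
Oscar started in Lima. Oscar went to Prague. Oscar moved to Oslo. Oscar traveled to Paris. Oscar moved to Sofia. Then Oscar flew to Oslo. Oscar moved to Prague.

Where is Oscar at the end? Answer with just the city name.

Answer: Prague

Derivation:
Tracking Oscar's location:
Start: Oscar is in Lima.
After move 1: Lima -> Prague. Oscar is in Prague.
After move 2: Prague -> Oslo. Oscar is in Oslo.
After move 3: Oslo -> Paris. Oscar is in Paris.
After move 4: Paris -> Sofia. Oscar is in Sofia.
After move 5: Sofia -> Oslo. Oscar is in Oslo.
After move 6: Oslo -> Prague. Oscar is in Prague.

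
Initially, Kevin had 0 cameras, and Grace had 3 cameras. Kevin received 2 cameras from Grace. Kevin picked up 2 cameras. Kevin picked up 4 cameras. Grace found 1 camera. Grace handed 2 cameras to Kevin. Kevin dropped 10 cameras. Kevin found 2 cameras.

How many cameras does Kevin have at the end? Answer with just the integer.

Tracking counts step by step:
Start: Kevin=0, Grace=3
Event 1 (Grace -> Kevin, 2): Grace: 3 -> 1, Kevin: 0 -> 2. State: Kevin=2, Grace=1
Event 2 (Kevin +2): Kevin: 2 -> 4. State: Kevin=4, Grace=1
Event 3 (Kevin +4): Kevin: 4 -> 8. State: Kevin=8, Grace=1
Event 4 (Grace +1): Grace: 1 -> 2. State: Kevin=8, Grace=2
Event 5 (Grace -> Kevin, 2): Grace: 2 -> 0, Kevin: 8 -> 10. State: Kevin=10, Grace=0
Event 6 (Kevin -10): Kevin: 10 -> 0. State: Kevin=0, Grace=0
Event 7 (Kevin +2): Kevin: 0 -> 2. State: Kevin=2, Grace=0

Kevin's final count: 2

Answer: 2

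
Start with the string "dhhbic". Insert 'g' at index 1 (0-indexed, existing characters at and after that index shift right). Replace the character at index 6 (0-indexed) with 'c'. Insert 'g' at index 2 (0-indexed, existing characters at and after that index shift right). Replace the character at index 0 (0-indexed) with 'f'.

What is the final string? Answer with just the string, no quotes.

Answer: fgghhbic

Derivation:
Applying each edit step by step:
Start: "dhhbic"
Op 1 (insert 'g' at idx 1): "dhhbic" -> "dghhbic"
Op 2 (replace idx 6: 'c' -> 'c'): "dghhbic" -> "dghhbic"
Op 3 (insert 'g' at idx 2): "dghhbic" -> "dgghhbic"
Op 4 (replace idx 0: 'd' -> 'f'): "dgghhbic" -> "fgghhbic"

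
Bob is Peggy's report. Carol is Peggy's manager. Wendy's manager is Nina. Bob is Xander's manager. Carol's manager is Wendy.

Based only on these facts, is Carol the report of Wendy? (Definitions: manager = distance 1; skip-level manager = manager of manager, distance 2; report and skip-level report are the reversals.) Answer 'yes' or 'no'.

Answer: yes

Derivation:
Reconstructing the manager chain from the given facts:
  Nina -> Wendy -> Carol -> Peggy -> Bob -> Xander
(each arrow means 'manager of the next')
Positions in the chain (0 = top):
  position of Nina: 0
  position of Wendy: 1
  position of Carol: 2
  position of Peggy: 3
  position of Bob: 4
  position of Xander: 5

Carol is at position 2, Wendy is at position 1; signed distance (j - i) = -1.
'report' requires j - i = -1. Actual distance is -1, so the relation HOLDS.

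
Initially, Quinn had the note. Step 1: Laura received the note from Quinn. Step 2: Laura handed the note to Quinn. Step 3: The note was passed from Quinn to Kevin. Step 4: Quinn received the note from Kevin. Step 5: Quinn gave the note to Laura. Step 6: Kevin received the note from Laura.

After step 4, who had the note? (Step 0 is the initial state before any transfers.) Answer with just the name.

Answer: Quinn

Derivation:
Tracking the note holder through step 4:
After step 0 (start): Quinn
After step 1: Laura
After step 2: Quinn
After step 3: Kevin
After step 4: Quinn

At step 4, the holder is Quinn.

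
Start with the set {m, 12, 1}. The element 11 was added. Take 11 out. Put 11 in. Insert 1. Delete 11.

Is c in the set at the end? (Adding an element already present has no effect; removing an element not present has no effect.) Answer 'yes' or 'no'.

Tracking the set through each operation:
Start: {1, 12, m}
Event 1 (add 11): added. Set: {1, 11, 12, m}
Event 2 (remove 11): removed. Set: {1, 12, m}
Event 3 (add 11): added. Set: {1, 11, 12, m}
Event 4 (add 1): already present, no change. Set: {1, 11, 12, m}
Event 5 (remove 11): removed. Set: {1, 12, m}

Final set: {1, 12, m} (size 3)
c is NOT in the final set.

Answer: no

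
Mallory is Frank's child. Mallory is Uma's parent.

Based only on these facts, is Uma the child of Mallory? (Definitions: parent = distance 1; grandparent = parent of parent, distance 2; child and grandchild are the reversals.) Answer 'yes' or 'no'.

Reconstructing the parent chain from the given facts:
  Frank -> Mallory -> Uma
(each arrow means 'parent of the next')
Positions in the chain (0 = top):
  position of Frank: 0
  position of Mallory: 1
  position of Uma: 2

Uma is at position 2, Mallory is at position 1; signed distance (j - i) = -1.
'child' requires j - i = -1. Actual distance is -1, so the relation HOLDS.

Answer: yes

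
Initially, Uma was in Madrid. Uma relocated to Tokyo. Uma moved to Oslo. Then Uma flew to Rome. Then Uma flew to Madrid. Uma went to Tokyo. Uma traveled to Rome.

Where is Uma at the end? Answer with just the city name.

Answer: Rome

Derivation:
Tracking Uma's location:
Start: Uma is in Madrid.
After move 1: Madrid -> Tokyo. Uma is in Tokyo.
After move 2: Tokyo -> Oslo. Uma is in Oslo.
After move 3: Oslo -> Rome. Uma is in Rome.
After move 4: Rome -> Madrid. Uma is in Madrid.
After move 5: Madrid -> Tokyo. Uma is in Tokyo.
After move 6: Tokyo -> Rome. Uma is in Rome.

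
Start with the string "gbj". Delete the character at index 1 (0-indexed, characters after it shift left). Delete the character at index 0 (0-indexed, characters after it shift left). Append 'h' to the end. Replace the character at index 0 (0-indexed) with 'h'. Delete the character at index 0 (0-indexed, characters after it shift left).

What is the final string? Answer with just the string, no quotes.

Applying each edit step by step:
Start: "gbj"
Op 1 (delete idx 1 = 'b'): "gbj" -> "gj"
Op 2 (delete idx 0 = 'g'): "gj" -> "j"
Op 3 (append 'h'): "j" -> "jh"
Op 4 (replace idx 0: 'j' -> 'h'): "jh" -> "hh"
Op 5 (delete idx 0 = 'h'): "hh" -> "h"

Answer: h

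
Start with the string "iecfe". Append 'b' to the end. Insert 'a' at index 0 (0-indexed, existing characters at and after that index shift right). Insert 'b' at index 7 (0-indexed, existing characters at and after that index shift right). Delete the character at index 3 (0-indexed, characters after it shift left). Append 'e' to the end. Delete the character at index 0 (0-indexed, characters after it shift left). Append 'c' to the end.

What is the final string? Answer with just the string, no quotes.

Answer: iefebbec

Derivation:
Applying each edit step by step:
Start: "iecfe"
Op 1 (append 'b'): "iecfe" -> "iecfeb"
Op 2 (insert 'a' at idx 0): "iecfeb" -> "aiecfeb"
Op 3 (insert 'b' at idx 7): "aiecfeb" -> "aiecfebb"
Op 4 (delete idx 3 = 'c'): "aiecfebb" -> "aiefebb"
Op 5 (append 'e'): "aiefebb" -> "aiefebbe"
Op 6 (delete idx 0 = 'a'): "aiefebbe" -> "iefebbe"
Op 7 (append 'c'): "iefebbe" -> "iefebbec"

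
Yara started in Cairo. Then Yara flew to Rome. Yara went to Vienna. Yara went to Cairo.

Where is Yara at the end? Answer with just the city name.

Answer: Cairo

Derivation:
Tracking Yara's location:
Start: Yara is in Cairo.
After move 1: Cairo -> Rome. Yara is in Rome.
After move 2: Rome -> Vienna. Yara is in Vienna.
After move 3: Vienna -> Cairo. Yara is in Cairo.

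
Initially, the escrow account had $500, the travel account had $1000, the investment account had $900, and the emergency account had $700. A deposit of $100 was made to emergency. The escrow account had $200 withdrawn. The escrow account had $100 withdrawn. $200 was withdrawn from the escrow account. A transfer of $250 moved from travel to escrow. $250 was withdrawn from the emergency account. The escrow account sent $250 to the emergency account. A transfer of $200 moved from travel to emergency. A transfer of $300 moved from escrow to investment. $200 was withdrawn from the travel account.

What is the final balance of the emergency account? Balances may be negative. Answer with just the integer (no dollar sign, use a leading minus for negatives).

Tracking account balances step by step:
Start: escrow=500, travel=1000, investment=900, emergency=700
Event 1 (deposit 100 to emergency): emergency: 700 + 100 = 800. Balances: escrow=500, travel=1000, investment=900, emergency=800
Event 2 (withdraw 200 from escrow): escrow: 500 - 200 = 300. Balances: escrow=300, travel=1000, investment=900, emergency=800
Event 3 (withdraw 100 from escrow): escrow: 300 - 100 = 200. Balances: escrow=200, travel=1000, investment=900, emergency=800
Event 4 (withdraw 200 from escrow): escrow: 200 - 200 = 0. Balances: escrow=0, travel=1000, investment=900, emergency=800
Event 5 (transfer 250 travel -> escrow): travel: 1000 - 250 = 750, escrow: 0 + 250 = 250. Balances: escrow=250, travel=750, investment=900, emergency=800
Event 6 (withdraw 250 from emergency): emergency: 800 - 250 = 550. Balances: escrow=250, travel=750, investment=900, emergency=550
Event 7 (transfer 250 escrow -> emergency): escrow: 250 - 250 = 0, emergency: 550 + 250 = 800. Balances: escrow=0, travel=750, investment=900, emergency=800
Event 8 (transfer 200 travel -> emergency): travel: 750 - 200 = 550, emergency: 800 + 200 = 1000. Balances: escrow=0, travel=550, investment=900, emergency=1000
Event 9 (transfer 300 escrow -> investment): escrow: 0 - 300 = -300, investment: 900 + 300 = 1200. Balances: escrow=-300, travel=550, investment=1200, emergency=1000
Event 10 (withdraw 200 from travel): travel: 550 - 200 = 350. Balances: escrow=-300, travel=350, investment=1200, emergency=1000

Final balance of emergency: 1000

Answer: 1000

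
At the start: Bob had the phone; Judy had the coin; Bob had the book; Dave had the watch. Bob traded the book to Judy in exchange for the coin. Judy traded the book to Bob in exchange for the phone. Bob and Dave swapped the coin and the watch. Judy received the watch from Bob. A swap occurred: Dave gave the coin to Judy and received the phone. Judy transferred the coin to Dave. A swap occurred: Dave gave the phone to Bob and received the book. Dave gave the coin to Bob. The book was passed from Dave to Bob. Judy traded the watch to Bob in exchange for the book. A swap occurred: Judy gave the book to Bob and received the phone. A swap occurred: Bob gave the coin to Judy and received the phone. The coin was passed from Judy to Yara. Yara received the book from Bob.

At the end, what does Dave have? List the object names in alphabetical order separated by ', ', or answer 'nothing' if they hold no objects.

Tracking all object holders:
Start: phone:Bob, coin:Judy, book:Bob, watch:Dave
Event 1 (swap book<->coin: now book:Judy, coin:Bob). State: phone:Bob, coin:Bob, book:Judy, watch:Dave
Event 2 (swap book<->phone: now book:Bob, phone:Judy). State: phone:Judy, coin:Bob, book:Bob, watch:Dave
Event 3 (swap coin<->watch: now coin:Dave, watch:Bob). State: phone:Judy, coin:Dave, book:Bob, watch:Bob
Event 4 (give watch: Bob -> Judy). State: phone:Judy, coin:Dave, book:Bob, watch:Judy
Event 5 (swap coin<->phone: now coin:Judy, phone:Dave). State: phone:Dave, coin:Judy, book:Bob, watch:Judy
Event 6 (give coin: Judy -> Dave). State: phone:Dave, coin:Dave, book:Bob, watch:Judy
Event 7 (swap phone<->book: now phone:Bob, book:Dave). State: phone:Bob, coin:Dave, book:Dave, watch:Judy
Event 8 (give coin: Dave -> Bob). State: phone:Bob, coin:Bob, book:Dave, watch:Judy
Event 9 (give book: Dave -> Bob). State: phone:Bob, coin:Bob, book:Bob, watch:Judy
Event 10 (swap watch<->book: now watch:Bob, book:Judy). State: phone:Bob, coin:Bob, book:Judy, watch:Bob
Event 11 (swap book<->phone: now book:Bob, phone:Judy). State: phone:Judy, coin:Bob, book:Bob, watch:Bob
Event 12 (swap coin<->phone: now coin:Judy, phone:Bob). State: phone:Bob, coin:Judy, book:Bob, watch:Bob
Event 13 (give coin: Judy -> Yara). State: phone:Bob, coin:Yara, book:Bob, watch:Bob
Event 14 (give book: Bob -> Yara). State: phone:Bob, coin:Yara, book:Yara, watch:Bob

Final state: phone:Bob, coin:Yara, book:Yara, watch:Bob
Dave holds: (nothing).

Answer: nothing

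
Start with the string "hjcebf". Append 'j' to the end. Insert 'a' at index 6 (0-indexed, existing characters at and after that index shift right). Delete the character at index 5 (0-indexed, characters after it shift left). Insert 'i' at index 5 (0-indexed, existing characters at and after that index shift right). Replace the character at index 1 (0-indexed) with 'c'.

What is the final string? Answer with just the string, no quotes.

Answer: hccebiaj

Derivation:
Applying each edit step by step:
Start: "hjcebf"
Op 1 (append 'j'): "hjcebf" -> "hjcebfj"
Op 2 (insert 'a' at idx 6): "hjcebfj" -> "hjcebfaj"
Op 3 (delete idx 5 = 'f'): "hjcebfaj" -> "hjcebaj"
Op 4 (insert 'i' at idx 5): "hjcebaj" -> "hjcebiaj"
Op 5 (replace idx 1: 'j' -> 'c'): "hjcebiaj" -> "hccebiaj"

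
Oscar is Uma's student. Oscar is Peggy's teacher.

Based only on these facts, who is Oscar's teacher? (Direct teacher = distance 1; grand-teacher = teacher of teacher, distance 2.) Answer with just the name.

Reconstructing the teacher chain from the given facts:
  Uma -> Oscar -> Peggy
(each arrow means 'teacher of the next')
Positions in the chain (0 = top):
  position of Uma: 0
  position of Oscar: 1
  position of Peggy: 2

Oscar is at position 1; the teacher is 1 step up the chain, i.e. position 0: Uma.

Answer: Uma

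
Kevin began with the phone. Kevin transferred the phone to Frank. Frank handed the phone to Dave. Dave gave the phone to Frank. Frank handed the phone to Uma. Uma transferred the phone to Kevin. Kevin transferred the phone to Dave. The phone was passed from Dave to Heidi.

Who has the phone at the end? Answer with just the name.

Tracking the phone through each event:
Start: Kevin has the phone.
After event 1: Frank has the phone.
After event 2: Dave has the phone.
After event 3: Frank has the phone.
After event 4: Uma has the phone.
After event 5: Kevin has the phone.
After event 6: Dave has the phone.
After event 7: Heidi has the phone.

Answer: Heidi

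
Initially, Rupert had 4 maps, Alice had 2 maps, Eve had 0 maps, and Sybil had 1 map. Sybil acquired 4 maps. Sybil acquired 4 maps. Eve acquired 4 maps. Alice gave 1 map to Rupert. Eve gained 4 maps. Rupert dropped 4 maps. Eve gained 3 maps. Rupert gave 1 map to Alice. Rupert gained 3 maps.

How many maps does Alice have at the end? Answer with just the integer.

Tracking counts step by step:
Start: Rupert=4, Alice=2, Eve=0, Sybil=1
Event 1 (Sybil +4): Sybil: 1 -> 5. State: Rupert=4, Alice=2, Eve=0, Sybil=5
Event 2 (Sybil +4): Sybil: 5 -> 9. State: Rupert=4, Alice=2, Eve=0, Sybil=9
Event 3 (Eve +4): Eve: 0 -> 4. State: Rupert=4, Alice=2, Eve=4, Sybil=9
Event 4 (Alice -> Rupert, 1): Alice: 2 -> 1, Rupert: 4 -> 5. State: Rupert=5, Alice=1, Eve=4, Sybil=9
Event 5 (Eve +4): Eve: 4 -> 8. State: Rupert=5, Alice=1, Eve=8, Sybil=9
Event 6 (Rupert -4): Rupert: 5 -> 1. State: Rupert=1, Alice=1, Eve=8, Sybil=9
Event 7 (Eve +3): Eve: 8 -> 11. State: Rupert=1, Alice=1, Eve=11, Sybil=9
Event 8 (Rupert -> Alice, 1): Rupert: 1 -> 0, Alice: 1 -> 2. State: Rupert=0, Alice=2, Eve=11, Sybil=9
Event 9 (Rupert +3): Rupert: 0 -> 3. State: Rupert=3, Alice=2, Eve=11, Sybil=9

Alice's final count: 2

Answer: 2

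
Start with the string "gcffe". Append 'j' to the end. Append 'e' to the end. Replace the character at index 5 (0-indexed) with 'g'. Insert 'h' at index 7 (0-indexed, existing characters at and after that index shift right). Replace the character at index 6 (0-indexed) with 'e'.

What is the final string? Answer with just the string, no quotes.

Applying each edit step by step:
Start: "gcffe"
Op 1 (append 'j'): "gcffe" -> "gcffej"
Op 2 (append 'e'): "gcffej" -> "gcffeje"
Op 3 (replace idx 5: 'j' -> 'g'): "gcffeje" -> "gcffege"
Op 4 (insert 'h' at idx 7): "gcffege" -> "gcffegeh"
Op 5 (replace idx 6: 'e' -> 'e'): "gcffegeh" -> "gcffegeh"

Answer: gcffegeh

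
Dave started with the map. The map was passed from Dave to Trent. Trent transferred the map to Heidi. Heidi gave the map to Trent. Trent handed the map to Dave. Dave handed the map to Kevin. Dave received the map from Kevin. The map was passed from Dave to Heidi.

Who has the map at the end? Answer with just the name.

Answer: Heidi

Derivation:
Tracking the map through each event:
Start: Dave has the map.
After event 1: Trent has the map.
After event 2: Heidi has the map.
After event 3: Trent has the map.
After event 4: Dave has the map.
After event 5: Kevin has the map.
After event 6: Dave has the map.
After event 7: Heidi has the map.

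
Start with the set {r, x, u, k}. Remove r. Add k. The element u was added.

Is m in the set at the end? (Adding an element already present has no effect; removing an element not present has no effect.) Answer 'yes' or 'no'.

Answer: no

Derivation:
Tracking the set through each operation:
Start: {k, r, u, x}
Event 1 (remove r): removed. Set: {k, u, x}
Event 2 (add k): already present, no change. Set: {k, u, x}
Event 3 (add u): already present, no change. Set: {k, u, x}

Final set: {k, u, x} (size 3)
m is NOT in the final set.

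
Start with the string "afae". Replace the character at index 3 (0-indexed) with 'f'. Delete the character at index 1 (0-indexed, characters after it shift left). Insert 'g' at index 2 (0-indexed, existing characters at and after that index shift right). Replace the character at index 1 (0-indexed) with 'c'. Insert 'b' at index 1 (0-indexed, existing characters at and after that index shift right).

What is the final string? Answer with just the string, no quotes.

Answer: abcgf

Derivation:
Applying each edit step by step:
Start: "afae"
Op 1 (replace idx 3: 'e' -> 'f'): "afae" -> "afaf"
Op 2 (delete idx 1 = 'f'): "afaf" -> "aaf"
Op 3 (insert 'g' at idx 2): "aaf" -> "aagf"
Op 4 (replace idx 1: 'a' -> 'c'): "aagf" -> "acgf"
Op 5 (insert 'b' at idx 1): "acgf" -> "abcgf"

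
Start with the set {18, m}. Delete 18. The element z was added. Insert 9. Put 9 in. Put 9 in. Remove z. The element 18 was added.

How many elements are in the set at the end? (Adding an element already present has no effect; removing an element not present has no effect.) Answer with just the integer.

Tracking the set through each operation:
Start: {18, m}
Event 1 (remove 18): removed. Set: {m}
Event 2 (add z): added. Set: {m, z}
Event 3 (add 9): added. Set: {9, m, z}
Event 4 (add 9): already present, no change. Set: {9, m, z}
Event 5 (add 9): already present, no change. Set: {9, m, z}
Event 6 (remove z): removed. Set: {9, m}
Event 7 (add 18): added. Set: {18, 9, m}

Final set: {18, 9, m} (size 3)

Answer: 3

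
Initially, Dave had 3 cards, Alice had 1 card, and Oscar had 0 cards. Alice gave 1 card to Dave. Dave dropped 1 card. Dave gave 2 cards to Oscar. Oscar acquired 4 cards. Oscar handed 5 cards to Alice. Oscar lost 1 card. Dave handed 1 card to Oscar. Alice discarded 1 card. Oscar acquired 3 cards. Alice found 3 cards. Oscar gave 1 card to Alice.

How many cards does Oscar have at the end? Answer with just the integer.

Tracking counts step by step:
Start: Dave=3, Alice=1, Oscar=0
Event 1 (Alice -> Dave, 1): Alice: 1 -> 0, Dave: 3 -> 4. State: Dave=4, Alice=0, Oscar=0
Event 2 (Dave -1): Dave: 4 -> 3. State: Dave=3, Alice=0, Oscar=0
Event 3 (Dave -> Oscar, 2): Dave: 3 -> 1, Oscar: 0 -> 2. State: Dave=1, Alice=0, Oscar=2
Event 4 (Oscar +4): Oscar: 2 -> 6. State: Dave=1, Alice=0, Oscar=6
Event 5 (Oscar -> Alice, 5): Oscar: 6 -> 1, Alice: 0 -> 5. State: Dave=1, Alice=5, Oscar=1
Event 6 (Oscar -1): Oscar: 1 -> 0. State: Dave=1, Alice=5, Oscar=0
Event 7 (Dave -> Oscar, 1): Dave: 1 -> 0, Oscar: 0 -> 1. State: Dave=0, Alice=5, Oscar=1
Event 8 (Alice -1): Alice: 5 -> 4. State: Dave=0, Alice=4, Oscar=1
Event 9 (Oscar +3): Oscar: 1 -> 4. State: Dave=0, Alice=4, Oscar=4
Event 10 (Alice +3): Alice: 4 -> 7. State: Dave=0, Alice=7, Oscar=4
Event 11 (Oscar -> Alice, 1): Oscar: 4 -> 3, Alice: 7 -> 8. State: Dave=0, Alice=8, Oscar=3

Oscar's final count: 3

Answer: 3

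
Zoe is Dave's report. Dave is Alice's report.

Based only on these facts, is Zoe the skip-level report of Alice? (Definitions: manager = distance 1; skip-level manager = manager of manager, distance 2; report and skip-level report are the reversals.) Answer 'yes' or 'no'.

Answer: yes

Derivation:
Reconstructing the manager chain from the given facts:
  Alice -> Dave -> Zoe
(each arrow means 'manager of the next')
Positions in the chain (0 = top):
  position of Alice: 0
  position of Dave: 1
  position of Zoe: 2

Zoe is at position 2, Alice is at position 0; signed distance (j - i) = -2.
'skip-level report' requires j - i = -2. Actual distance is -2, so the relation HOLDS.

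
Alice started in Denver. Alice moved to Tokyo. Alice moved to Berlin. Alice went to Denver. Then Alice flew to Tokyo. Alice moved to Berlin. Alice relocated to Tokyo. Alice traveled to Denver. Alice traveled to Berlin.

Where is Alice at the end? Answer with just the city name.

Tracking Alice's location:
Start: Alice is in Denver.
After move 1: Denver -> Tokyo. Alice is in Tokyo.
After move 2: Tokyo -> Berlin. Alice is in Berlin.
After move 3: Berlin -> Denver. Alice is in Denver.
After move 4: Denver -> Tokyo. Alice is in Tokyo.
After move 5: Tokyo -> Berlin. Alice is in Berlin.
After move 6: Berlin -> Tokyo. Alice is in Tokyo.
After move 7: Tokyo -> Denver. Alice is in Denver.
After move 8: Denver -> Berlin. Alice is in Berlin.

Answer: Berlin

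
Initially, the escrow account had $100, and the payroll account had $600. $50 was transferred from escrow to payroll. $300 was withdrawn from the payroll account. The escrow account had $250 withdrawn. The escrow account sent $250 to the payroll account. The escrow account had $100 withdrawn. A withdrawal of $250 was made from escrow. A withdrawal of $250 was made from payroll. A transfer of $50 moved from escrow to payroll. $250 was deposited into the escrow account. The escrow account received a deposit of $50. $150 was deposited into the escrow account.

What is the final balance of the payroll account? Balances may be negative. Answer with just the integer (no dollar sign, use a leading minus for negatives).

Tracking account balances step by step:
Start: escrow=100, payroll=600
Event 1 (transfer 50 escrow -> payroll): escrow: 100 - 50 = 50, payroll: 600 + 50 = 650. Balances: escrow=50, payroll=650
Event 2 (withdraw 300 from payroll): payroll: 650 - 300 = 350. Balances: escrow=50, payroll=350
Event 3 (withdraw 250 from escrow): escrow: 50 - 250 = -200. Balances: escrow=-200, payroll=350
Event 4 (transfer 250 escrow -> payroll): escrow: -200 - 250 = -450, payroll: 350 + 250 = 600. Balances: escrow=-450, payroll=600
Event 5 (withdraw 100 from escrow): escrow: -450 - 100 = -550. Balances: escrow=-550, payroll=600
Event 6 (withdraw 250 from escrow): escrow: -550 - 250 = -800. Balances: escrow=-800, payroll=600
Event 7 (withdraw 250 from payroll): payroll: 600 - 250 = 350. Balances: escrow=-800, payroll=350
Event 8 (transfer 50 escrow -> payroll): escrow: -800 - 50 = -850, payroll: 350 + 50 = 400. Balances: escrow=-850, payroll=400
Event 9 (deposit 250 to escrow): escrow: -850 + 250 = -600. Balances: escrow=-600, payroll=400
Event 10 (deposit 50 to escrow): escrow: -600 + 50 = -550. Balances: escrow=-550, payroll=400
Event 11 (deposit 150 to escrow): escrow: -550 + 150 = -400. Balances: escrow=-400, payroll=400

Final balance of payroll: 400

Answer: 400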